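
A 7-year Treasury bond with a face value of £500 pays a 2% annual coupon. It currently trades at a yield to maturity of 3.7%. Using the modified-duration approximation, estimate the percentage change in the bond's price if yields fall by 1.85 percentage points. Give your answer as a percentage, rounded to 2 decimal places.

Periodic yield y = 0.037. Modified duration first:
  t   CF        PV=CF/(1+0.037)^t    t·PV
  1        10.00         9.6432         9.6432
  2        10.00         9.2991        18.5983
  3        10.00         8.9673        26.9020
  4        10.00         8.6474        34.5896
  5        10.00         8.3389        41.6943
  6        10.00         8.0413        48.2479
  7       510.00       395.4749     2,768.3240
  Σ                    448.4121     2,947.9993
P = 448.4121; D_Mac = 6.57431 yrs; D_mod = 6.57431/(1+0.037) = 6.33974 yrs.
ΔP/P ≈ -D_mod · Δy = -6.33974 × (-0.0185) = +0.117285 = +11.7285%.

+11.73%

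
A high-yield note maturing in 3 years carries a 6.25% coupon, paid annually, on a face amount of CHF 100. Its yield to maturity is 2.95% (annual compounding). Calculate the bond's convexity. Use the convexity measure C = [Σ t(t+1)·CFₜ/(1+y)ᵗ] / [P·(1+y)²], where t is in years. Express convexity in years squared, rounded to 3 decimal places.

10.493

With y = 0.0295:
  t   CF        PV=CF/(1+0.0295)^t    t·PV        t(t+1)·PV
  1         6.25         6.0709         6.0709          12.1418
  2         6.25         5.8969        11.7939          35.3817
  3       106.25        97.3755       292.1266       1,168.5065
  Σ                    109.3434       309.9914       1,216.0300
P = 109.3434.
Convexity = Σ t(t+1)·PV / [P·(1+y)²] = 1,216.0300 / (109.3434 × 1.059870) = 10.49298.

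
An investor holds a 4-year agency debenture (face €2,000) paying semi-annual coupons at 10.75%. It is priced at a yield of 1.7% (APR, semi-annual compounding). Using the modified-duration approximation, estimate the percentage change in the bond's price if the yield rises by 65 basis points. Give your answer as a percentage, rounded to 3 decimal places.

Periodic yield y = 0.0085. Modified duration first:
  t   CF        PV=CF/(1+0.0085)^t    t·PV
  1       107.50       106.5940       106.5940
  2       107.50       105.6955       211.3911
  3       107.50       104.8047       314.4141
  4       107.50       103.9214       415.6855
  5       107.50       103.0455       515.2274
  6       107.50       102.1770       613.0619
  7       107.50       101.3158       709.2105
  8     2,107.50     1,969.5199    15,756.1588
  Σ                  2,697.0737    18,641.7432
P = 2,697.0737; D_Mac = 6.91184 half-year periods = 3.45592 yrs; D_mod = 3.45592/(1+0.0085) = 3.42679 yrs.
ΔP/P ≈ -D_mod · Δy = -3.42679 × (+0.0065) = -0.022274 = -2.2274%.

-2.227%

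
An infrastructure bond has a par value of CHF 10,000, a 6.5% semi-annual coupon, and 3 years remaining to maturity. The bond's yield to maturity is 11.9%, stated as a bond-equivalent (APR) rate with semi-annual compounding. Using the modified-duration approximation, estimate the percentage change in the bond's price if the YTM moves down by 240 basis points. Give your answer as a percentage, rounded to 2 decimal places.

+6.24%

Periodic yield y = 0.0595. Modified duration first:
  t   CF        PV=CF/(1+0.0595)^t    t·PV
  1       325.00       306.7485       306.7485
  2       325.00       289.5219       579.0438
  3       325.00       273.2628       819.7883
  4       325.00       257.9167     1,031.6669
  5       325.00       243.4325     1,217.1625
  6    10,325.00     7,299.3518    43,796.1107
  Σ                  8,670.2342    47,750.5207
P = 8,670.2342; D_Mac = 5.50741 half-year periods = 2.75370 yrs; D_mod = 2.75370/(1+0.0595) = 2.59906 yrs.
ΔP/P ≈ -D_mod · Δy = -2.59906 × (-0.024) = +0.062377 = +6.2377%.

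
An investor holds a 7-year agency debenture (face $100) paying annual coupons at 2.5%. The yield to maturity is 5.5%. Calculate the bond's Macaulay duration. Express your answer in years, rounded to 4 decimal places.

6.4496 years

Periodic yield y = 0.055. Discount each cash flow and weight by its year:
  t   CF        PV=CF/(1+0.055)^t    t·PV
  1         2.50         2.3697         2.3697
  2         2.50         2.2461         4.4923
  3         2.50         2.1290         6.3871
  4         2.50         2.0180         8.0722
  5         2.50         1.9128         9.5642
  6         2.50         1.8131        10.8787
  7       102.50        70.4623       493.2359
  Σ                     82.9511       535.0000
Price P = Σ PV = 82.9511.
Macaulay duration = Σ(t·PV) / P = 535.0000 / 82.9511 = 6.44958 years.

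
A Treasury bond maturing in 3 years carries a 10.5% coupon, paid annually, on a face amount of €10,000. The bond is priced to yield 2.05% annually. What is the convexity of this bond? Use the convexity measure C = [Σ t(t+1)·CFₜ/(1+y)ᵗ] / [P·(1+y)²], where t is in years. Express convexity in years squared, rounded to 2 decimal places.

10.26

With y = 0.0205:
  t   CF        PV=CF/(1+0.0205)^t    t·PV        t(t+1)·PV
  1     1,050.00     1,028.9074     1,028.9074       2,057.8148
  2     1,050.00     1,008.2385     2,016.4770       6,049.4311
  3    11,050.00    10,397.3641    31,192.0922     124,768.3687
  Σ                 12,434.5100    34,237.4766     132,875.6146
P = 12,434.5100.
Convexity = Σ t(t+1)·PV / [P·(1+y)²] = 132,875.6146 / (12,434.5100 × 1.041420) = 10.26102.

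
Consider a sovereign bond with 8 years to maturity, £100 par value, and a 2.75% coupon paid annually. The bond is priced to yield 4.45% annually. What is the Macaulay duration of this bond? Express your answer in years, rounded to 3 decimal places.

7.237 years

Periodic yield y = 0.0445. Discount each cash flow and weight by its year:
  t   CF        PV=CF/(1+0.0445)^t    t·PV
  1         2.75         2.6328         2.6328
  2         2.75         2.5207         5.0413
  3         2.75         2.4133         7.2398
  4         2.75         2.3105         9.2418
  5         2.75         2.2120        11.0601
  6         2.75         2.1178        12.7067
  7         2.75         2.0276        14.1929
  8       102.75        72.5294       580.2355
  Σ                     88.7641       642.3511
Price P = Σ PV = 88.7641.
Macaulay duration = Σ(t·PV) / P = 642.3511 / 88.7641 = 7.23661 years.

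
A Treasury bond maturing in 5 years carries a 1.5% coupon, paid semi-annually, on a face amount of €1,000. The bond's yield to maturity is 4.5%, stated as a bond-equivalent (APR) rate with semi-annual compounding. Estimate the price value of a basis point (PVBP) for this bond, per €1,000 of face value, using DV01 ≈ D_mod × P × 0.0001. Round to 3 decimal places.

€0.409

Periodic yield y = 0.0225.
  t   CF        PV=CF/(1+0.0225)^t    t·PV
  1         7.50         7.3350         7.3350
  2         7.50         7.1736        14.3471
  3         7.50         7.0157        21.0471
  4         7.50         6.8613        27.4453
  5         7.50         6.7103        33.5517
  6         7.50         6.5627        39.3761
  7         7.50         6.4183        44.9279
  8         7.50         6.2770        50.2163
  9         7.50         6.1389        55.2502
  10    1,007.50       806.5140     8,065.1396
  Σ                    867.0068     8,358.6363
P = 867.0068; D_Mac = 9.64080 half-year periods = 4.82040 yrs; D_mod = 4.71433 yrs.
DV01 ≈ 4.71433 × 867.0068 × 0.0001 = 0.408735.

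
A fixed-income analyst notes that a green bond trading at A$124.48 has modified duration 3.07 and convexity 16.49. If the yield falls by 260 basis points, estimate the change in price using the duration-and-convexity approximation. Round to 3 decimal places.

Duration effect: -D_mod·Δy = -3.07 × (-0.026) = +0.079820
Convexity effect: ½·C·(Δy)² = 0.5 × 16.49 × (-0.026)² = +0.00557362
ΔP/P ≈ +0.079820 + 0.00557362 = +0.08539362
ΔP ≈ 124.48 × (+0.08539362) = +10.6297978176.

+A$10.630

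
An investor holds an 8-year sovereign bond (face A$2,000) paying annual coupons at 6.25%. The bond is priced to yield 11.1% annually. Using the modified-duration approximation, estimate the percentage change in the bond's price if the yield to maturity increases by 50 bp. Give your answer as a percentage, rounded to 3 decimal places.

-2.824%

Periodic yield y = 0.111. Modified duration first:
  t   CF        PV=CF/(1+0.111)^t    t·PV
  1       125.00       112.5113       112.5113
  2       125.00       101.2703       202.5405
  3       125.00        91.1523       273.4570
  4       125.00        82.0453       328.1813
  5       125.00        73.8482       369.2408
  6       125.00        66.4700       398.8200
  7       125.00        59.8290       418.8029
  8     2,125.00       915.4749     7,323.7996
  Σ                  1,502.6012     9,427.3533
P = 1,502.6012; D_Mac = 6.27402 yrs; D_mod = 6.27402/(1+0.111) = 5.64718 yrs.
ΔP/P ≈ -D_mod · Δy = -5.64718 × (+0.005) = -0.028236 = -2.8236%.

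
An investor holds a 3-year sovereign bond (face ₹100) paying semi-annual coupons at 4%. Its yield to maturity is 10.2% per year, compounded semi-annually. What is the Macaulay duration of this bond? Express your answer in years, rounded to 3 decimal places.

2.841 years

Periodic yield y = 0.051. Discount each cash flow and weight by its period:
  t   CF        PV=CF/(1+0.051)^t    t·PV
  1         2.00         1.9029         1.9029
  2         2.00         1.8106         3.6212
  3         2.00         1.7227         5.1682
  4         2.00         1.6392         6.5566
  5         2.00         1.5596         7.7981
  6       102.00        75.6805       454.0829
  Σ                     84.3155       479.1300
Price P = Σ PV = 84.3155.
Macaulay duration = Σ(t·PV) / P = 479.1300 / 84.3155 = 5.68258 half-year periods.
In years: 5.68258 / 2 = 2.84129 years.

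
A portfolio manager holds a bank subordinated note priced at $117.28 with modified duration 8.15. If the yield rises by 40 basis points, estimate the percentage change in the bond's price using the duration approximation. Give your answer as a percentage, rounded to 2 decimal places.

Duration approximation: ΔP/P ≈ -D_mod · Δy = -8.15 × (+0.004) = -0.032600.
As a percentage: -3.2600%.

-3.26%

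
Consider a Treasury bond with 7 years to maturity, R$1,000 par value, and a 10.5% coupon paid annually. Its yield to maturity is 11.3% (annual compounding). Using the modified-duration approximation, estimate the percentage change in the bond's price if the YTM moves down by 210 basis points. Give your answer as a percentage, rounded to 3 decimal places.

+9.919%

Periodic yield y = 0.113. Modified duration first:
  t   CF        PV=CF/(1+0.113)^t    t·PV
  1       105.00        94.3396        94.3396
  2       105.00        84.7616       169.5231
  3       105.00        76.1559       228.4678
  4       105.00        68.4240       273.6961
  5       105.00        61.4771       307.3856
  6       105.00        55.2355       331.4130
  7     1,105.00       522.2713     3,655.8988
  Σ                    962.6650     5,060.7241
P = 962.6650; D_Mac = 5.25699 yrs; D_mod = 5.25699/(1+0.113) = 4.72326 yrs.
ΔP/P ≈ -D_mod · Δy = -4.72326 × (-0.021) = +0.099189 = +9.9189%.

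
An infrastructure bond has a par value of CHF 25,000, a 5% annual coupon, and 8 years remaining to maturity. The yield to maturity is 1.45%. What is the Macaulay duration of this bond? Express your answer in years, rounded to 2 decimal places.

Periodic yield y = 0.0145. Discount each cash flow and weight by its year:
  t   CF        PV=CF/(1+0.0145)^t    t·PV
  1     1,250.00     1,232.1341     1,232.1341
  2     1,250.00     1,214.5235     2,429.0469
  3     1,250.00     1,197.1646     3,591.4937
  4     1,250.00     1,180.0538     4,720.2152
  5     1,250.00     1,163.1876     5,815.9379
  6     1,250.00     1,146.5624     6,879.3745
  7     1,250.00     1,130.1749     7,911.2242
  8    26,250.00    23,394.4531   187,155.6247
  Σ                 31,658.2539   219,735.0513
Price P = Σ PV = 31,658.2539.
Macaulay duration = Σ(t·PV) / P = 219,735.0513 / 31,658.2539 = 6.94085 years.

6.94 years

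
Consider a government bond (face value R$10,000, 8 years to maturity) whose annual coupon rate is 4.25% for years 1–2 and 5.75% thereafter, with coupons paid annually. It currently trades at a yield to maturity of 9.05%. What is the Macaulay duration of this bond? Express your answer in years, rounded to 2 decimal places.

Periodic yield y = 0.0905. Discount each cash flow and weight by its year:
  t   CF        PV=CF/(1+0.0905)^t    t·PV
  1       425.00       389.7295       389.7295
  2       425.00       357.3860       714.7721
  3       575.00       443.3950     1,330.1851
  4       575.00       406.5979     1,626.3917
  5       575.00       372.8546     1,864.2730
  6       575.00       341.9116     2,051.4696
  7       575.00       313.5365     2,194.7557
  8    10,575.00     5,287.8000    42,302.3996
  Σ                  7,913.2112    52,473.9763
Price P = Σ PV = 7,913.2112.
Macaulay duration = Σ(t·PV) / P = 52,473.9763 / 7,913.2112 = 6.63119 years.

6.63 years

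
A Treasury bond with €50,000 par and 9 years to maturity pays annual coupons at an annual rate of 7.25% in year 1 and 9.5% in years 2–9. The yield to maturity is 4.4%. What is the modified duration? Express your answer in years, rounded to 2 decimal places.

Periodic yield y = 0.044. First find Macaulay duration:
  t   CF        PV=CF/(1+0.044)^t    t·PV
  1     3,625.00     3,472.2222     3,472.2222
  2     4,750.00     4,358.0541     8,716.1081
  3     4,750.00     4,174.3813    12,523.1438
  4     4,750.00     3,998.4495    15,993.7980
  5     4,750.00     3,829.9325    19,149.6623
  6     4,750.00     3,668.5177    22,011.1061
  7     4,750.00     3,513.9058    24,597.3408
  8     4,750.00     3,365.8102    26,926.4815
  9    54,750.00    37,160.3363   334,443.0266
  Σ                 67,541.6095   467,832.8895
P = 67,541.6095; Macaulay duration = 467,832.8895 / 67,541.6095 = 6.92659 years.
Modified duration = D_Mac / (1 + y) = 6.92659 / 1.044 = 6.63466 years.

6.63 years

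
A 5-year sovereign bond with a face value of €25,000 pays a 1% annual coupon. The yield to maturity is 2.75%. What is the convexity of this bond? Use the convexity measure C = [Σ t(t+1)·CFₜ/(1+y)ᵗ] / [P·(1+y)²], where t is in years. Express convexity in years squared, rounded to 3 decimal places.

27.637

With y = 0.0275:
  t   CF        PV=CF/(1+0.0275)^t    t·PV        t(t+1)·PV
  1       250.00       243.3090       243.3090         486.6180
  2       250.00       236.7971       473.5942       1,420.7825
  3       250.00       230.4594       691.3783       2,765.5134
  4       250.00       224.2914       897.1657       4,485.8287
  5    25,250.00    22,047.1385   110,235.6923     661,414.1540
  Σ                 22,981.9954   112,541.1396     670,572.8966
P = 22,981.9954.
Convexity = Σ t(t+1)·PV / [P·(1+y)²] = 670,572.8966 / (22,981.9954 × 1.055756) = 27.63724.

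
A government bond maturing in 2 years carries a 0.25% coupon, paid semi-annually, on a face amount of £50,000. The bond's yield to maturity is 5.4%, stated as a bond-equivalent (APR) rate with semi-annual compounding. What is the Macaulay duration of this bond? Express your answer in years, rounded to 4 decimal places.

1.9960 years

Periodic yield y = 0.027. Discount each cash flow and weight by its period:
  t   CF        PV=CF/(1+0.027)^t    t·PV
  1        62.50        60.8569        60.8569
  2        62.50        59.2569       118.5139
  3        62.50        57.6991       173.0972
  4    50,062.50    45,001.8905   180,007.5622
  Σ                 45,179.7034   180,360.0301
Price P = Σ PV = 45,179.7034.
Macaulay duration = Σ(t·PV) / P = 180,360.0301 / 45,179.7034 = 3.99206 half-year periods.
In years: 3.99206 / 2 = 1.99603 years.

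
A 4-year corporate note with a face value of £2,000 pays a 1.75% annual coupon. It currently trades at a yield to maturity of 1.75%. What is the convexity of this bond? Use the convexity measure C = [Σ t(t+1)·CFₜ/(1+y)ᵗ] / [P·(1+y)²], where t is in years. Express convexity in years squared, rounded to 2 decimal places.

With y = 0.0175:
  t   CF        PV=CF/(1+0.0175)^t    t·PV        t(t+1)·PV
  1        35.00        34.3980        34.3980          68.7961
  2        35.00        33.8064        67.6128         202.8385
  3        35.00        33.2250        99.6750         398.6998
  4     2,035.00     1,898.5706     7,594.2822      37,971.4112
  Σ                  2,000.0000     7,795.9681      38,641.7456
P = 2,000.0000.
Convexity = Σ t(t+1)·PV / [P·(1+y)²] = 38,641.7456 / (2,000.0000 × 1.035306) = 18.66199.

18.66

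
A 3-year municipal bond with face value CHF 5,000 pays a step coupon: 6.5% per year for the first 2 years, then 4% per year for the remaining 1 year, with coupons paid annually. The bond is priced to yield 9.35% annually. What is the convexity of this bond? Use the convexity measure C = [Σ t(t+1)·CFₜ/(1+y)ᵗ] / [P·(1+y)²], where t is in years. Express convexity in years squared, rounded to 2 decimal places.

9.19

With y = 0.0935:
  t   CF        PV=CF/(1+0.0935)^t    t·PV        t(t+1)·PV
  1       325.00       297.2108       297.2108         594.4216
  2       325.00       271.7977       543.5954       1,630.7862
  3     5,200.00     3,976.9212    11,930.7635      47,723.0539
  Σ                  4,545.9297    12,771.5697      49,948.2617
P = 4,545.9297.
Convexity = Σ t(t+1)·PV / [P·(1+y)²] = 49,948.2617 / (4,545.9297 × 1.195742) = 9.18883.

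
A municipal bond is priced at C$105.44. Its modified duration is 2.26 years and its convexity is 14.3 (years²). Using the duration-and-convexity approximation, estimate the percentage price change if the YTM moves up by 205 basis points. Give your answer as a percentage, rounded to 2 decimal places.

-4.33%

Duration effect: -D_mod·Δy = -2.26 × (+0.0205) = -0.046330
Convexity effect: ½·C·(Δy)² = 0.5 × 14.3 × (0.0205)² = +0.0030047875
ΔP/P ≈ -0.046330 + 0.0030047875 = -0.0433252125
= -4.33252125%.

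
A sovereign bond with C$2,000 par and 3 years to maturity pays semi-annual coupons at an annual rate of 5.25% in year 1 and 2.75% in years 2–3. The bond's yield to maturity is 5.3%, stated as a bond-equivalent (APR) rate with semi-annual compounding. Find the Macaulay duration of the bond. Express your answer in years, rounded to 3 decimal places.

2.841 years

Periodic yield y = 0.0265. Discount each cash flow and weight by its period:
  t   CF        PV=CF/(1+0.0265)^t    t·PV
  1        52.50        51.1447        51.1447
  2        52.50        49.8243        99.6486
  3        27.50        25.4247        76.2741
  4        27.50        24.7683        99.0734
  5        27.50        24.1289       120.6446
  6     2,027.50     1,733.0342    10,398.2054
  Σ                  1,908.3252    10,844.9908
Price P = Σ PV = 1,908.3252.
Macaulay duration = Σ(t·PV) / P = 10,844.9908 / 1,908.3252 = 5.68299 half-year periods.
In years: 5.68299 / 2 = 2.84149 years.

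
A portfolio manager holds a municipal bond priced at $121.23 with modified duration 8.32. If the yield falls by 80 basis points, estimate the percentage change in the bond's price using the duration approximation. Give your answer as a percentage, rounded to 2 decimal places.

Duration approximation: ΔP/P ≈ -D_mod · Δy = -8.32 × (-0.008) = +0.066560.
As a percentage: +6.6560%.

+6.66%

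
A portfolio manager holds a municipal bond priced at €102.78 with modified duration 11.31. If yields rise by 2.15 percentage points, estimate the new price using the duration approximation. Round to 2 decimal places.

Duration approximation: ΔP/P ≈ -D_mod · Δy = -11.31 × (+0.0215) = -0.243165.
New price ≈ 102.78 × (1 - 0.243165) = 77.7875013.

€77.79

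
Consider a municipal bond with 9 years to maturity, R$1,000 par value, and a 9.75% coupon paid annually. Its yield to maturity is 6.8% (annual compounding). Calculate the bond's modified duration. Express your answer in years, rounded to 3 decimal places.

Periodic yield y = 0.068. First find Macaulay duration:
  t   CF        PV=CF/(1+0.068)^t    t·PV
  1        97.50        91.2921        91.2921
  2        97.50        85.4795       170.9591
  3        97.50        80.0370       240.1110
  4        97.50        74.9410       299.7641
  5        97.50        70.1695       350.8475
  6        97.50        65.7018       394.2106
  7        97.50        61.5185       430.6296
  8        97.50        57.6016       460.8129
  9     1,097.50       607.1042     5,463.9380
  Σ                  1,193.8453     7,902.5649
P = 1,193.8453; Macaulay duration = 7,902.5649 / 1,193.8453 = 6.61942 years.
Modified duration = D_Mac / (1 + y) = 6.61942 / 1.068 = 6.19796 years.

6.198 years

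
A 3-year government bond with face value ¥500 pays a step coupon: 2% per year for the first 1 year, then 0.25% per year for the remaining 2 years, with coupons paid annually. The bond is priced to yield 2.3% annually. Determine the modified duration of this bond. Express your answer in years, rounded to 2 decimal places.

Periodic yield y = 0.023. First find Macaulay duration:
  t   CF        PV=CF/(1+0.023)^t    t·PV
  1        10.00         9.7752         9.7752
  2         1.25         1.1944         2.3888
  3       501.25       468.1958     1,404.5873
  Σ                    479.1654     1,416.7513
P = 479.1654; Macaulay duration = 1,416.7513 / 479.1654 = 2.95671 years.
Modified duration = D_Mac / (1 + y) = 2.95671 / 1.023 = 2.89023 years.

2.89 years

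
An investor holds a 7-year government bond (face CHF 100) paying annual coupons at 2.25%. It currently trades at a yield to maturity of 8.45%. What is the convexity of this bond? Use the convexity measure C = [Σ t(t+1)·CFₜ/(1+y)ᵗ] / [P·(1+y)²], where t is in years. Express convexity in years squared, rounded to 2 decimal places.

With y = 0.0845:
  t   CF        PV=CF/(1+0.0845)^t    t·PV        t(t+1)·PV
  1         2.25         2.0747         2.0747           4.1494
  2         2.25         1.9130         3.8261          11.4782
  3         2.25         1.7640         5.2919          21.1678
  4         2.25         1.6265         6.5062          32.5308
  5         2.25         1.4998         7.4990          44.9941
  6         2.25         1.3829         8.2977          58.0837
  7       102.25        57.9504       405.6528       3,245.2223
  Σ                     68.2114       439.1483       3,417.6263
P = 68.2114.
Convexity = Σ t(t+1)·PV / [P·(1+y)²] = 3,417.6263 / (68.2114 × 1.176140) = 42.59990.

42.60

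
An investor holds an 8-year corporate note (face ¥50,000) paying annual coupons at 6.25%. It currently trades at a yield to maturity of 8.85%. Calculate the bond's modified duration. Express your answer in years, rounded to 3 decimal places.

5.877 years

Periodic yield y = 0.0885. First find Macaulay duration:
  t   CF        PV=CF/(1+0.0885)^t    t·PV
  1     3,125.00     2,870.9233     2,870.9233
  2     3,125.00     2,637.5042     5,275.0083
  3     3,125.00     2,423.0631     7,269.1893
  4     3,125.00     2,226.0570     8,904.2282
  5     3,125.00     2,045.0685    10,225.3424
  6     3,125.00     1,878.7951    11,272.7707
  7     3,125.00     1,726.0405    12,082.2837
  8    53,125.00    26,956.9949   215,655.9590
  Σ                 42,764.4466   273,555.7048
P = 42,764.4466; Macaulay duration = 273,555.7048 / 42,764.4466 = 6.39680 years.
Modified duration = D_Mac / (1 + y) = 6.39680 / 1.0885 = 5.87671 years.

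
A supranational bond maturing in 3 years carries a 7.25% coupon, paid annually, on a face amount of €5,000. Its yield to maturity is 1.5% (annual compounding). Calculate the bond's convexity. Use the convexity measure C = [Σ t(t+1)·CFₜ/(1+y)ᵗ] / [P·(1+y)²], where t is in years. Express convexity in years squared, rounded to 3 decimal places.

With y = 0.015:
  t   CF        PV=CF/(1+0.015)^t    t·PV        t(t+1)·PV
  1       362.50       357.1429       357.1429         714.2857
  2       362.50       351.8649       703.7298       2,111.1893
  3     5,362.50     5,128.2499    15,384.7496      61,538.9985
  Σ                  5,837.2576    16,445.6223      64,364.4736
P = 5,837.2576.
Convexity = Σ t(t+1)·PV / [P·(1+y)²] = 64,364.4736 / (5,837.2576 × 1.030225) = 10.70299.

10.703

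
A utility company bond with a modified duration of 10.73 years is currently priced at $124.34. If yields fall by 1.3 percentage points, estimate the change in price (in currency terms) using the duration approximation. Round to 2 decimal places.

Duration approximation: ΔP/P ≈ -D_mod · Δy = -10.73 × (-0.013) = +0.139490.
ΔP ≈ 124.34 × (+0.139490) = +17.3441866.

+$17.34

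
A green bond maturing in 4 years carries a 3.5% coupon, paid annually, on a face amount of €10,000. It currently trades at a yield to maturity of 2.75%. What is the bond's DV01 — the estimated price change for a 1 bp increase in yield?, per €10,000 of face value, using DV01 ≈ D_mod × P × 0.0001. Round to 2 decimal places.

Periodic yield y = 0.0275.
  t   CF        PV=CF/(1+0.0275)^t    t·PV
  1       350.00       340.6326       340.6326
  2       350.00       331.5159       663.0318
  3       350.00       322.6432       967.9297
  4    10,350.00     9,285.6653    37,142.6614
  Σ                 10,280.4571    39,114.2555
P = 10,280.4571; D_Mac = 3.80472 yrs; D_mod = 3.70289 yrs.
DV01 ≈ 3.70289 × 10,280.4571 × 0.0001 = 3.806740.

€3.81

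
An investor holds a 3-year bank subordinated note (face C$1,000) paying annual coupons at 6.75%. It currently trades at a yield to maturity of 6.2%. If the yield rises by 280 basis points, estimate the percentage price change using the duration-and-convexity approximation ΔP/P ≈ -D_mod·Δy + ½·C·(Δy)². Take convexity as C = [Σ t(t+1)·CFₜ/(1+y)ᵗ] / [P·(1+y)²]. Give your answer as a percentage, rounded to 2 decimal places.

-7.04%

With y = 0.062:
  t   CF        PV=CF/(1+0.062)^t    t·PV        t(t+1)·PV
  1        67.50        63.5593        63.5593         127.1186
  2        67.50        59.8487       119.6974         359.0922
  3     1,067.50       891.2393     2,673.7179      10,694.8717
  Σ                  1,014.6473     2,856.9747      11,181.0826
P = 1,014.6473; D_Mac = 2.81573 yrs; D_mod = 2.65135 yrs; C = 9.77057.
Duration effect: -2.65135 × (+0.028) = -0.074238
Convexity effect: 0.5 × 9.77057 × (0.028)² = +0.0038301
ΔP/P ≈ -0.074238 + 0.0038301 = -0.070408 = -7.0408%.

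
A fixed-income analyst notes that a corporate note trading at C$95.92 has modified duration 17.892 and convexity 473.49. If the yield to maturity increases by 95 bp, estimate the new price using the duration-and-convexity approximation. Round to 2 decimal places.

Duration effect: -D_mod·Δy = -17.892 × (+0.0095) = -0.169974
Convexity effect: ½·C·(Δy)² = 0.5 × 473.49 × (0.0095)² = +0.02136623625
ΔP/P ≈ -0.169974 + 0.02136623625 = -0.14860776375
New price ≈ 95.92 × (1 - 0.14860776375) = 81.6655433011.

C$81.67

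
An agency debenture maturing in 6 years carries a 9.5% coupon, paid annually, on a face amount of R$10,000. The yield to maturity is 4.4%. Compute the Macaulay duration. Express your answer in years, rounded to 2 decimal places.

Periodic yield y = 0.044. Discount each cash flow and weight by its year:
  t   CF        PV=CF/(1+0.044)^t    t·PV
  1       950.00       909.9617       909.9617
  2       950.00       871.6108     1,743.2216
  3       950.00       834.8763     2,504.6288
  4       950.00       799.6899     3,198.7596
  5       950.00       765.9865     3,829.9325
  6    10,950.00     8,456.8987    50,741.3920
  Σ                 12,639.0238    62,927.8962
Price P = Σ PV = 12,639.0238.
Macaulay duration = Σ(t·PV) / P = 62,927.8962 / 12,639.0238 = 4.97886 years.

4.98 years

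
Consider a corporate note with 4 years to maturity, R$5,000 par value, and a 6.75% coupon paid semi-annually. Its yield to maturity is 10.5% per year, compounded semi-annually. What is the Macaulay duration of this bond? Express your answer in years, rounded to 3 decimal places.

Periodic yield y = 0.0525. Discount each cash flow and weight by its period:
  t   CF        PV=CF/(1+0.0525)^t    t·PV
  1       168.75       160.3325       160.3325
  2       168.75       152.3350       304.6699
  3       168.75       144.7363       434.2089
  4       168.75       137.5167       550.0667
  5       168.75       130.6572       653.2859
  6       168.75       124.1398       744.8390
  7       168.75       117.9476       825.6331
  8     5,168.75     3,432.4853    27,459.8827
  Σ                  4,400.1504    31,132.9187
Price P = Σ PV = 4,400.1504.
Macaulay duration = Σ(t·PV) / P = 31,132.9187 / 4,400.1504 = 7.07542 half-year periods.
In years: 7.07542 / 2 = 3.53771 years.

3.538 years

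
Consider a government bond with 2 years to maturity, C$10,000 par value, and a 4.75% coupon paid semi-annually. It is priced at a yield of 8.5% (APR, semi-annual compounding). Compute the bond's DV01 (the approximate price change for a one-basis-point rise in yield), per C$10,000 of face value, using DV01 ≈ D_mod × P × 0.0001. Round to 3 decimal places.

C$1.725

Periodic yield y = 0.0425.
  t   CF        PV=CF/(1+0.0425)^t    t·PV
  1       237.50       227.8177       227.8177
  2       237.50       218.5302       437.0604
  3       237.50       209.6213       628.8639
  4    10,237.50     8,667.4164    34,669.6655
  Σ                  9,323.3856    35,963.4076
P = 9,323.3856; D_Mac = 3.85733 half-year periods = 1.92867 yrs; D_mod = 1.85004 yrs.
DV01 ≈ 1.85004 × 9,323.3856 × 0.0001 = 1.724864.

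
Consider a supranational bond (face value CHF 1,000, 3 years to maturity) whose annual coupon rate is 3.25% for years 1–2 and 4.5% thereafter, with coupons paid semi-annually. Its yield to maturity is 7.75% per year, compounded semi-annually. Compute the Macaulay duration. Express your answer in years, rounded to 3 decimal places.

2.872 years

Periodic yield y = 0.03875. Discount each cash flow and weight by its period:
  t   CF        PV=CF/(1+0.03875)^t    t·PV
  1        16.25        15.6438        15.6438
  2        16.25        15.0602        30.1204
  3        16.25        14.4984        43.4952
  4        16.25        13.9576        55.8302
  5        22.50        18.6049        93.0245
  6     1,022.50       813.9488     4,883.6929
  Σ                    891.7137     5,121.8071
Price P = Σ PV = 891.7137.
Macaulay duration = Σ(t·PV) / P = 5,121.8071 / 891.7137 = 5.74378 half-year periods.
In years: 5.74378 / 2 = 2.87189 years.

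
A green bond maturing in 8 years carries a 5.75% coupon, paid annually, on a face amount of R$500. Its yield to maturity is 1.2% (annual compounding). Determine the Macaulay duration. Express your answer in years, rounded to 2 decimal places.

Periodic yield y = 0.012. Discount each cash flow and weight by its year:
  t   CF        PV=CF/(1+0.012)^t    t·PV
  1        28.75        28.4091        28.4091
  2        28.75        28.0722        56.1444
  3        28.75        27.7394        83.2181
  4        28.75        27.4104       109.6417
  5        28.75        27.0854       135.4270
  6        28.75        26.7642       160.5854
  7        28.75        26.4469       185.1281
  8       528.75       480.6249     3,844.9993
  Σ                    672.5525     4,603.5531
Price P = Σ PV = 672.5525.
Macaulay duration = Σ(t·PV) / P = 4,603.5531 / 672.5525 = 6.84490 years.

6.84 years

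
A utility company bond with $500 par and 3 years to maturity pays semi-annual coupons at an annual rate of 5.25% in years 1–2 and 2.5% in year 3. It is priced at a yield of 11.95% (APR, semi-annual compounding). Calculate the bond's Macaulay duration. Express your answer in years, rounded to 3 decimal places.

2.795 years

Periodic yield y = 0.05975. Discount each cash flow and weight by its period:
  t   CF        PV=CF/(1+0.05975)^t    t·PV
  1       13.125        12.3850        12.3850
  2       13.125        11.6867        23.3734
  3       13.125        11.0278        33.0834
  4       13.125        10.4060        41.6242
  5        6.250         4.6759        23.3794
  6      506.250       357.3917     2,144.3503
  Σ                    407.5732     2,278.1957
Price P = Σ PV = 407.5732.
Macaulay duration = Σ(t·PV) / P = 2,278.1957 / 407.5732 = 5.58966 half-year periods.
In years: 5.58966 / 2 = 2.79483 years.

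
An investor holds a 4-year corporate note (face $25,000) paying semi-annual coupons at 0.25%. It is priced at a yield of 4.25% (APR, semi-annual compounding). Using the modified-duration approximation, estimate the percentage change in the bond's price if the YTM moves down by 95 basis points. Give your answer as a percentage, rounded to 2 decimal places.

+3.70%

Periodic yield y = 0.02125. Modified duration first:
  t   CF        PV=CF/(1+0.02125)^t    t·PV
  1        31.25        30.5998        30.5998
  2        31.25        29.9630        59.9261
  3        31.25        29.3396        88.0187
  4        31.25        28.7291       114.9163
  5        31.25        28.1313       140.6565
  6        31.25        27.5459       165.2756
  7        31.25        26.9728       188.8094
  8    25,031.25    21,155.6309   169,245.0472
  Σ                 21,356.9124   170,033.2496
P = 21,356.9124; D_Mac = 7.96151 half-year periods = 3.98075 yrs; D_mod = 3.98075/(1+0.02125) = 3.89792 yrs.
ΔP/P ≈ -D_mod · Δy = -3.89792 × (-0.0095) = +0.037030 = +3.7030%.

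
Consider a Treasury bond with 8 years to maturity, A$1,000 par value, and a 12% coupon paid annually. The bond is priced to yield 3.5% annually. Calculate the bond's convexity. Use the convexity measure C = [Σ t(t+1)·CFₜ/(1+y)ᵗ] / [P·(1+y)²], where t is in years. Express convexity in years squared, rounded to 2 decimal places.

45.93

With y = 0.035:
  t   CF        PV=CF/(1+0.035)^t    t·PV        t(t+1)·PV
  1       120.00       115.9420       115.9420         231.8841
  2       120.00       112.0213       224.0426         672.1277
  3       120.00       108.2331       324.6994       1,298.7975
  4       120.00       104.5731       418.2923       2,091.4613
  5       120.00       101.0368       505.1839       3,031.1034
  6       120.00        97.6201       585.7205       4,100.0432
  7       120.00        94.3189       660.2324       5,281.8593
  8     1,120.00       850.5409     6,804.3275      61,238.9479
  Σ                  1,584.2862     9,638.4406      77,946.2244
P = 1,584.2862.
Convexity = Σ t(t+1)·PV / [P·(1+y)²] = 77,946.2244 / (1,584.2862 × 1.071225) = 45.92834.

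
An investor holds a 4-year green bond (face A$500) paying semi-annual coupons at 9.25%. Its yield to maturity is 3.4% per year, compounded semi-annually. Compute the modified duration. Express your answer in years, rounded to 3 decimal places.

Periodic yield y = 0.017. First find Macaulay duration:
  t   CF        PV=CF/(1+0.017)^t    t·PV
  1       23.125        22.7384        22.7384
  2       23.125        22.3584        44.7167
  3       23.125        21.9846        65.9538
  4       23.125        21.6171        86.4685
  5       23.125        21.2558       106.2789
  6       23.125        20.9005       125.4028
  7       23.125        20.5511       143.8577
  8      523.125       457.1280     3,657.0242
  Σ                    608.5339     4,252.4411
P = 608.5339; Macaulay duration = 4,252.4411 / 608.5339 = 6.98801 half-year periods = 3.49401 years.
Modified duration = D_Mac / (1 + y) = 3.49401 / 1.017 = 3.43560 years.

3.436 years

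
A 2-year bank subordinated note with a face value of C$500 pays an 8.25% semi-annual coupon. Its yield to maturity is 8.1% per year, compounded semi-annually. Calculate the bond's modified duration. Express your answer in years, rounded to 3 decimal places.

Periodic yield y = 0.0405. First find Macaulay duration:
  t   CF        PV=CF/(1+0.0405)^t    t·PV
  1       20.625        19.8222        19.8222
  2       20.625        19.0506        38.1013
  3       20.625        18.3091        54.9274
  4      520.625       444.1776     1,776.7105
  Σ                    501.3596     1,889.5614
P = 501.3596; Macaulay duration = 1,889.5614 / 501.3596 = 3.76887 half-year periods = 1.88444 years.
Modified duration = D_Mac / (1 + y) = 1.88444 / 1.0405 = 1.81109 years.

1.811 years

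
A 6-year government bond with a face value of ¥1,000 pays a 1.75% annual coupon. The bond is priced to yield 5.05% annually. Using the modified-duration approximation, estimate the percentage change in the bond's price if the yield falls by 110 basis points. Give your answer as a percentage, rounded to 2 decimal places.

Periodic yield y = 0.0505. Modified duration first:
  t   CF        PV=CF/(1+0.0505)^t    t·PV
  1        17.50        16.6587        16.6587
  2        17.50        15.8579        31.7158
  3        17.50        15.0956        45.2867
  4        17.50        14.3699        57.4796
  5        17.50        13.6791        68.3955
  6     1,017.50       757.1084     4,542.6505
  Σ                    832.7697     4,762.1870
P = 832.7697; D_Mac = 5.71849 yrs; D_mod = 5.71849/(1+0.0505) = 5.44359 yrs.
ΔP/P ≈ -D_mod · Δy = -5.44359 × (-0.011) = +0.059880 = +5.9880%.

+5.99%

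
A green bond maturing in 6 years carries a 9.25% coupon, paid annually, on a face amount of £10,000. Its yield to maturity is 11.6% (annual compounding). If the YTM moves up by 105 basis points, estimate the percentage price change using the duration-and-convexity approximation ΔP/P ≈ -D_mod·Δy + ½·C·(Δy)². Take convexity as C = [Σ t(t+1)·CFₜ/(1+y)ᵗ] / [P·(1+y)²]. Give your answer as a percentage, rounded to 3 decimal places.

With y = 0.116:
  t   CF        PV=CF/(1+0.116)^t    t·PV        t(t+1)·PV
  1       925.00       828.8530       828.8530       1,657.7061
  2       925.00       742.6999     1,485.3997       4,456.1992
  3       925.00       665.5017     1,996.5050       7,986.0200
  4       925.00       596.3277     2,385.3106      11,926.5532
  5       925.00       534.3438     2,671.7189      16,030.3135
  6    10,925.00     5,655.0478    33,930.2866     237,512.0064
  Σ                  9,022.7738    43,298.0740     279,568.7984
P = 9,022.7738; D_Mac = 4.79875 yrs; D_mod = 4.29996 yrs; C = 24.87827.
Duration effect: -4.29996 × (+0.0105) = -0.045150
Convexity effect: 0.5 × 24.87827 × (0.0105)² = +0.0013714
ΔP/P ≈ -0.045150 + 0.0013714 = -0.043778 = -4.3778%.

-4.378%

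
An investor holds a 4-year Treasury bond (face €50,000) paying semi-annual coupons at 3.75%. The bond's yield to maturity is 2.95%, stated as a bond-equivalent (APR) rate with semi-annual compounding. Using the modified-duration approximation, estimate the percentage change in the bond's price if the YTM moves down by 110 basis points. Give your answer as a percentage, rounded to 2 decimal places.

Periodic yield y = 0.01475. Modified duration first:
  t   CF        PV=CF/(1+0.01475)^t    t·PV
  1       937.50       923.8729       923.8729
  2       937.50       910.4438     1,820.8877
  3       937.50       897.2100     2,691.6299
  4       937.50       884.1685     3,536.6740
  5       937.50       871.3166     4,356.5829
  6       937.50       858.6515     5,151.9088
  7       937.50       846.1705     5,923.1932
  8    50,937.50    45,306.9833   362,455.8663
  Σ                 51,498.8170   386,860.6156
P = 51,498.8170; D_Mac = 7.51203 half-year periods = 3.75601 yrs; D_mod = 3.75601/(1+0.01475) = 3.70142 yrs.
ΔP/P ≈ -D_mod · Δy = -3.70142 × (-0.011) = +0.040716 = +4.0716%.

+4.07%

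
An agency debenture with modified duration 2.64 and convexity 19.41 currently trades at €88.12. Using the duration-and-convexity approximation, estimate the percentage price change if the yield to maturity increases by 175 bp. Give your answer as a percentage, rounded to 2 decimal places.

-4.32%

Duration effect: -D_mod·Δy = -2.64 × (+0.0175) = -0.046200
Convexity effect: ½·C·(Δy)² = 0.5 × 19.41 × (0.0175)² = +0.00297215625
ΔP/P ≈ -0.046200 + 0.00297215625 = -0.04322784375
= -4.322784375%.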